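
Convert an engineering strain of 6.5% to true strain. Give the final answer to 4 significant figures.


epsilon_true = ln(1 + epsilon_eng)
epsilon_true = ln(1 + 0.065)
epsilon_true = 0.06297


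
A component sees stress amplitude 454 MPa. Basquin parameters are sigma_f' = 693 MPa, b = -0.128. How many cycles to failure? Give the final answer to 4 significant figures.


sigma_a = sigma_f' * (2*Nf)^b
2*Nf = (sigma_a / sigma_f')^(1/b)
2*Nf = (454 / 693)^(1/-0.128)
2*Nf = 27.2257
Nf = 13.61 cycles


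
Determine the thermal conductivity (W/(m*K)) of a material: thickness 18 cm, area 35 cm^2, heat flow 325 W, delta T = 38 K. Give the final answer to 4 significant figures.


k = Q*L / (A*dT)
L = 0.18 m, A = 3.5e-03 m^2
k = 325 * 0.18 / (3.5e-03 * 38)
k = 439.8 W/(m*K)


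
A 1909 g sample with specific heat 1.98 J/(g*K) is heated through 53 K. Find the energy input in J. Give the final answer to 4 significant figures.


Q = m * cp * dT
Q = 1909 * 1.98 * 53
Q = 200300 J


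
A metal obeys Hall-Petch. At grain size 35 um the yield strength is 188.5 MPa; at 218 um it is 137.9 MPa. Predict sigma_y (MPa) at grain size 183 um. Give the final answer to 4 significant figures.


sigma_y = sigma0 + k / sqrt(d)
1/sqrt(d1) = 1/sqrt(3.5e-05) = 169.031;  1/sqrt(d2) = 67.7285
k = (sigma1 - sigma2) / (1/sqrt(d1) - 1/sqrt(d2)) = (188.5 - 137.9) / (169.031 - 67.7285) = 0.499495 MPa*m^0.5
sigma0 = sigma1 - k/sqrt(d1) = 188.5 - 0.499495*169.031 = 104.07 MPa
sigma_y(d3) = 104.07 + 0.499495 / sqrt(1.83e-04) = 141 MPa


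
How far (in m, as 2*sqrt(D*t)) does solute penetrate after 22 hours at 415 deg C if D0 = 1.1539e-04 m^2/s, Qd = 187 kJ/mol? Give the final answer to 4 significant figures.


Step 1: D = D0 * exp(-Qd/(R*T))
T = 688.15 K
D = 1.1539e-04 * exp(-187e3 / (8.314 * 688.15)) = 7.36637e-19 m^2/s
Step 2: L = 2*sqrt(D*t)
t = 22 h = 79200 s
L = 2*sqrt(7.36637e-19 * 79200) = 4.831e-07 m


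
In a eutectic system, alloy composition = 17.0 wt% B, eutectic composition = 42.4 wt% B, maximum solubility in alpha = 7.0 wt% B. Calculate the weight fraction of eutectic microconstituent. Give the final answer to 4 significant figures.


f_primary = (C_e - C0) / (C_e - C_alpha_max)
f_primary = (42.4 - 17.0) / (42.4 - 7.0)
f_primary = 0.717514
f_eutectic = 1 - 0.717514 = 0.2825


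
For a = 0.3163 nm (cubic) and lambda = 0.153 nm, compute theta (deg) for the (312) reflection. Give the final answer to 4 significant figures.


d = a / sqrt(h^2+k^2+l^2)
d = 0.3163 / sqrt(14) = 0.0845347 nm
lambda = 2*d*sin(theta)  =>  sin(theta) = lambda / (2*d)
sin(theta) = 0.153 / (2 * 0.0845347) = 0.904953
theta = 64.82 deg


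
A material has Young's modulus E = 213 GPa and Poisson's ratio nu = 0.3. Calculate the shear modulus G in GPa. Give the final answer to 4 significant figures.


G = E / (2*(1+nu))
G = 213 / (2*(1+0.3))
G = 81.92 GPa


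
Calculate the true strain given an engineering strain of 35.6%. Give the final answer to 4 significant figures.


epsilon_true = ln(1 + epsilon_eng)
epsilon_true = ln(1 + 0.356)
epsilon_true = 0.3045


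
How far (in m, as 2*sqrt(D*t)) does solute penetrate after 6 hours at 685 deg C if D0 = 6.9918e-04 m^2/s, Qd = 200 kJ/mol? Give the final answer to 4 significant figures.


Step 1: D = D0 * exp(-Qd/(R*T))
T = 958.15 K
D = 6.9918e-04 * exp(-200e3 / (8.314 * 958.15)) = 8.72905e-15 m^2/s
Step 2: L = 2*sqrt(D*t)
t = 6 h = 21600 s
L = 2*sqrt(8.72905e-15 * 21600) = 2.746e-05 m


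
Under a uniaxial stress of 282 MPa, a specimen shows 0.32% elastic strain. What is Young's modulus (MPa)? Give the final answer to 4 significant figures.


E = sigma / epsilon
epsilon = 0.32% = 3.2e-03
E = 282 / 3.2e-03
E = 88130 MPa


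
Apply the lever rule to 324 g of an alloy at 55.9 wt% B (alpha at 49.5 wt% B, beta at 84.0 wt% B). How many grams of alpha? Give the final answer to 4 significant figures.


f_alpha = (C_beta - C0) / (C_beta - C_alpha)
f_alpha = (84.0 - 55.9) / (84.0 - 49.5) = 0.814493
m_alpha = f_alpha * m_total = 0.814493 * 324 = 263.9 g


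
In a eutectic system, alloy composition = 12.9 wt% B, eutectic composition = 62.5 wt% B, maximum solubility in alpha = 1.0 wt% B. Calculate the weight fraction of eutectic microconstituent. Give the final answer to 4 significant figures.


f_primary = (C_e - C0) / (C_e - C_alpha_max)
f_primary = (62.5 - 12.9) / (62.5 - 1.0)
f_primary = 0.806504
f_eutectic = 1 - 0.806504 = 0.1935


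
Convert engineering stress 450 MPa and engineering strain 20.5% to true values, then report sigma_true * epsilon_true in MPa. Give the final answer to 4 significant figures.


sigma_true = sigma_eng * (1 + epsilon_eng)
sigma_true = 450 * (1 + 0.205) = 542.25 MPa
epsilon_true = ln(1 + epsilon_eng)
epsilon_true = ln(1 + 0.205) = 0.18648
sigma_true * epsilon_true = 542.25 * 0.18648 = 101.1 MPa


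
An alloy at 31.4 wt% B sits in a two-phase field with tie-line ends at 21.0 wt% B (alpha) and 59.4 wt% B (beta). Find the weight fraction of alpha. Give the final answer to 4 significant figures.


f_alpha = (C_beta - C0) / (C_beta - C_alpha)
f_alpha = (59.4 - 31.4) / (59.4 - 21.0)
f_alpha = 0.7292


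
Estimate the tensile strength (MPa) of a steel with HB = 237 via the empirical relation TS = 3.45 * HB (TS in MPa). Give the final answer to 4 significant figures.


TS (MPa) = 3.45 * HB
TS = 3.45 * 237
TS = 817.7 MPa


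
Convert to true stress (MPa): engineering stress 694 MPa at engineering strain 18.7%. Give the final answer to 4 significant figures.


sigma_true = sigma_eng * (1 + epsilon_eng)
sigma_true = 694 * (1 + 0.187)
sigma_true = 823.8 MPa


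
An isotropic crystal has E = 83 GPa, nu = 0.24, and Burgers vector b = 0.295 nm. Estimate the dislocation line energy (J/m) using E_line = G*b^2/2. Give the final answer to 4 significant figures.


Step 1: G = E / (2*(1+nu))
G = 83 / (2*(1+0.24)) = 33.4677 GPa = 3.34677e+10 Pa
Step 2: E_line = G*b^2/2
b = 0.295 nm = 2.95e-10 m
E_line = 0.5 * 3.34677e+10 * (2.95e-10)^2 = 1.456e-09 J/m


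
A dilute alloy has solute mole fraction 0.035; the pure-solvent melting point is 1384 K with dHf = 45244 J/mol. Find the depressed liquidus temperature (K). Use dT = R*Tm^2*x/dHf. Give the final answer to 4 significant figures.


dT = R*Tm^2*x / dHf
dT = 8.314 * 1384^2 * 0.035 / 45244
dT = 12.3194 K
T_new = 1384 - 12.3194 = 1372 K


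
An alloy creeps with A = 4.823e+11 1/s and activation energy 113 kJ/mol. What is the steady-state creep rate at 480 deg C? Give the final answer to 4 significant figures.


rate = A * exp(-Q / (R*T))
T = 480 + 273.15 = 753.15 K
rate = 4.823e+11 * exp(-113e3 / (8.314 * 753.15))
rate = 7013 1/s


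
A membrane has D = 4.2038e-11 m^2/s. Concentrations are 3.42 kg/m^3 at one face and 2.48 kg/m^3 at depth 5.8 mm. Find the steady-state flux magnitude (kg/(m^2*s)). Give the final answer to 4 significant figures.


J = -D * (dC/dx) = D * (C1 - C2) / dx
J = 4.2038e-11 * (3.42 - 2.48) / 5.8e-03
J = 6.813e-09 kg/(m^2*s)


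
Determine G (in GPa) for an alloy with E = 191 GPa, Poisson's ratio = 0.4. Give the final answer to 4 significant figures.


G = E / (2*(1+nu))
G = 191 / (2*(1+0.4))
G = 68.21 GPa


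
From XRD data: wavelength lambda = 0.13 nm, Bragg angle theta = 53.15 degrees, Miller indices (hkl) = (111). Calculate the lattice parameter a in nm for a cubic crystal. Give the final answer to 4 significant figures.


d = lambda / (2*sin(theta))
d = 0.13 / (2*sin(53.15 deg))
d = 0.0812288 nm
a = d * sqrt(h^2+k^2+l^2) = 0.0812288 * sqrt(3)
a = 0.1407 nm


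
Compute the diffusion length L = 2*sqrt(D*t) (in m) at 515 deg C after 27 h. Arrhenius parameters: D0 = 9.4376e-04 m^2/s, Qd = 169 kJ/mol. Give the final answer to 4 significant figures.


Step 1: D = D0 * exp(-Qd/(R*T))
T = 788.15 K
D = 9.4376e-04 * exp(-169e3 / (8.314 * 788.15)) = 5.94268e-15 m^2/s
Step 2: L = 2*sqrt(D*t)
t = 27 h = 97200 s
L = 2*sqrt(5.94268e-15 * 97200) = 4.807e-05 m


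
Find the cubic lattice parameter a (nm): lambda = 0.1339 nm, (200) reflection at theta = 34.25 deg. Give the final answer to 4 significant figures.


d = lambda / (2*sin(theta))
d = 0.1339 / (2*sin(34.25 deg))
d = 0.118958 nm
a = d * sqrt(h^2+k^2+l^2) = 0.118958 * sqrt(4)
a = 0.2379 nm


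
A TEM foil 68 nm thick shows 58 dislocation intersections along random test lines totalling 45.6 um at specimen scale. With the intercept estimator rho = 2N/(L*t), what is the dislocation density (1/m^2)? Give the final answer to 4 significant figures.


rho = 2N / (L * t)
L = 45.6 um = 4.56e-05 m, t = 68 nm = 6.8e-08 m
rho = 2 * 58 / (4.56e-05 * 6.8e-08)
rho = 3.741e+13 1/m^2


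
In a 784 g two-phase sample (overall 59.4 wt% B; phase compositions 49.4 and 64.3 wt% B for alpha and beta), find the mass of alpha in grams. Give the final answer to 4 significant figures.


f_alpha = (C_beta - C0) / (C_beta - C_alpha)
f_alpha = (64.3 - 59.4) / (64.3 - 49.4) = 0.328859
m_alpha = f_alpha * m_total = 0.328859 * 784 = 257.8 g


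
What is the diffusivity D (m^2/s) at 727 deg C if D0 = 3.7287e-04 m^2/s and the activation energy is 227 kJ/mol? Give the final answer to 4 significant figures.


D = D0 * exp(-Qd / (R*T))
T = 1000.15 K
D = 3.7287e-04 * exp(-227e3 / (8.314 * 1000.15))
D = 5.196e-16 m^2/s


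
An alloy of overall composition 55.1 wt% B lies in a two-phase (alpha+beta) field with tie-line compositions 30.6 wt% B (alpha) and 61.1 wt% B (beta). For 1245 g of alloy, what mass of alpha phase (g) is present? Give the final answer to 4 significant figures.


f_alpha = (C_beta - C0) / (C_beta - C_alpha)
f_alpha = (61.1 - 55.1) / (61.1 - 30.6) = 0.196721
m_alpha = f_alpha * m_total = 0.196721 * 1245 = 244.9 g


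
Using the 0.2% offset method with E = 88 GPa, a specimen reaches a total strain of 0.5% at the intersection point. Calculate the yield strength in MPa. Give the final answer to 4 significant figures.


Offset strain = 0.002
Elastic strain at yield = total_strain - offset = 5e-03 - 0.002 = 3e-03
sigma_y = E * elastic_strain = 88000 * 3e-03
sigma_y = 264 MPa


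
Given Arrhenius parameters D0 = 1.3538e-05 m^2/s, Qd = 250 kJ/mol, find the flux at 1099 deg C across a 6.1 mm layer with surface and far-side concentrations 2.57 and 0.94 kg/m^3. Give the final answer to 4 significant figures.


Step 1: D = D0 * exp(-Qd/(R*T))
T = 1099 + 273.15 = 1372.15 K
D = 1.3538e-05 * exp(-250e3 / (8.314 * 1372.15)) = 4.11413e-15 m^2/s
Step 2: J = D * (C1 - C2) / dx
J = 4.11413e-15 * (2.57 - 0.94) / 6.1e-03
J = 1.099e-12 kg/(m^2*s)


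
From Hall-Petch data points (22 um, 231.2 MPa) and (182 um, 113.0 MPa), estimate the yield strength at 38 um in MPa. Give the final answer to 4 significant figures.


sigma_y = sigma0 + k / sqrt(d)
1/sqrt(d1) = 1/sqrt(2.2e-05) = 213.201;  1/sqrt(d2) = 74.1249
k = (sigma1 - sigma2) / (1/sqrt(d1) - 1/sqrt(d2)) = (231.2 - 113.0) / (213.201 - 74.1249) = 0.849896 MPa*m^0.5
sigma0 = sigma1 - k/sqrt(d1) = 231.2 - 0.849896*213.201 = 50.0015 MPa
sigma_y(d3) = 50.0015 + 0.849896 / sqrt(3.8e-05) = 187.9 MPa


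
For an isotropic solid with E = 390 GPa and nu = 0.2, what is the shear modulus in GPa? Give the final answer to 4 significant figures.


G = E / (2*(1+nu))
G = 390 / (2*(1+0.2))
G = 162.5 GPa


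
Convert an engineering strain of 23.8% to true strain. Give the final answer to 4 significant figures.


epsilon_true = ln(1 + epsilon_eng)
epsilon_true = ln(1 + 0.238)
epsilon_true = 0.2135


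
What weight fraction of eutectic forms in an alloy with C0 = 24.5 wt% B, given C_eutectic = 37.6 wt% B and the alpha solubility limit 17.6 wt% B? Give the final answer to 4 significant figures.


f_primary = (C_e - C0) / (C_e - C_alpha_max)
f_primary = (37.6 - 24.5) / (37.6 - 17.6)
f_primary = 0.655
f_eutectic = 1 - 0.655 = 0.345


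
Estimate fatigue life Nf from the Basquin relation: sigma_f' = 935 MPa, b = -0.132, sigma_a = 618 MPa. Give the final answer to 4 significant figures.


sigma_a = sigma_f' * (2*Nf)^b
2*Nf = (sigma_a / sigma_f')^(1/b)
2*Nf = (618 / 935)^(1/-0.132)
2*Nf = 23.0301
Nf = 11.52 cycles


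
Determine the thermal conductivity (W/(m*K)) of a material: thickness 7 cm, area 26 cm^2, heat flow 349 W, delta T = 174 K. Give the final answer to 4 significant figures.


k = Q*L / (A*dT)
L = 0.07 m, A = 2.6e-03 m^2
k = 349 * 0.07 / (2.6e-03 * 174)
k = 54 W/(m*K)


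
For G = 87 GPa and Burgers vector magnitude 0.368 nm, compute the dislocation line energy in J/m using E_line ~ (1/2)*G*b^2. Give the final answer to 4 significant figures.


E = G*b^2/2
b = 0.368 nm = 3.68e-10 m
G = 87 GPa = 8.7e+10 Pa
E = 0.5 * 8.7e+10 * (3.68e-10)^2
E = 5.891e-09 J/m


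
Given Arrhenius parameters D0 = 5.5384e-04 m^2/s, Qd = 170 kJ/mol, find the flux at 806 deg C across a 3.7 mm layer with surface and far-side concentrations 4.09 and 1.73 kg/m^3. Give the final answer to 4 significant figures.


Step 1: D = D0 * exp(-Qd/(R*T))
T = 806 + 273.15 = 1079.15 K
D = 5.5384e-04 * exp(-170e3 / (8.314 * 1079.15)) = 3.26958e-12 m^2/s
Step 2: J = D * (C1 - C2) / dx
J = 3.26958e-12 * (4.09 - 1.73) / 3.7e-03
J = 2.085e-09 kg/(m^2*s)


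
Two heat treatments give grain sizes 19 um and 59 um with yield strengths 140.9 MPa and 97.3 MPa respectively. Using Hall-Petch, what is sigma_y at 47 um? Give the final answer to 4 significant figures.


sigma_y = sigma0 + k / sqrt(d)
1/sqrt(d1) = 1/sqrt(1.9e-05) = 229.416;  1/sqrt(d2) = 130.189
k = (sigma1 - sigma2) / (1/sqrt(d1) - 1/sqrt(d2)) = (140.9 - 97.3) / (229.416 - 130.189) = 0.439397 MPa*m^0.5
sigma0 = sigma1 - k/sqrt(d1) = 140.9 - 0.439397*229.416 = 40.0953 MPa
sigma_y(d3) = 40.0953 + 0.439397 / sqrt(4.7e-05) = 104.2 MPa


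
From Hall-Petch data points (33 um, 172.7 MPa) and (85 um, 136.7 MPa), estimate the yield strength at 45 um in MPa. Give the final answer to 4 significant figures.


sigma_y = sigma0 + k / sqrt(d)
1/sqrt(d1) = 1/sqrt(3.3e-05) = 174.078;  1/sqrt(d2) = 108.465
k = (sigma1 - sigma2) / (1/sqrt(d1) - 1/sqrt(d2)) = (172.7 - 136.7) / (174.078 - 108.465) = 0.548677 MPa*m^0.5
sigma0 = sigma1 - k/sqrt(d1) = 172.7 - 0.548677*174.078 = 77.1877 MPa
sigma_y(d3) = 77.1877 + 0.548677 / sqrt(4.5e-05) = 159 MPa


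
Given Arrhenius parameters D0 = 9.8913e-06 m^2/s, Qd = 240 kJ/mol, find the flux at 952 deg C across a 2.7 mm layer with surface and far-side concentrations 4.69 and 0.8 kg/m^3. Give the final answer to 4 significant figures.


Step 1: D = D0 * exp(-Qd/(R*T))
T = 952 + 273.15 = 1225.15 K
D = 9.8913e-06 * exp(-240e3 / (8.314 * 1225.15)) = 5.78644e-16 m^2/s
Step 2: J = D * (C1 - C2) / dx
J = 5.78644e-16 * (4.69 - 0.8) / 2.7e-03
J = 8.337e-13 kg/(m^2*s)


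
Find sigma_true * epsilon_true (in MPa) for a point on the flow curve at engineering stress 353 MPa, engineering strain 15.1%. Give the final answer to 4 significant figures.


sigma_true = sigma_eng * (1 + epsilon_eng)
sigma_true = 353 * (1 + 0.151) = 406.303 MPa
epsilon_true = ln(1 + epsilon_eng)
epsilon_true = ln(1 + 0.151) = 0.140631
sigma_true * epsilon_true = 406.303 * 0.140631 = 57.14 MPa


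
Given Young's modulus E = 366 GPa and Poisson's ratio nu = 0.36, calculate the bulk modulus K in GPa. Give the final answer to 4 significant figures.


K = E / (3*(1-2*nu))
K = 366 / (3*(1-2*0.36))
K = 435.7 GPa


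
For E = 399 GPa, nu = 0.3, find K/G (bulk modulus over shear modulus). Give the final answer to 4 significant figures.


G = E / (2*(1+nu))
G = 399 / (2*(1+0.3)) = 153.462 GPa
K = E / (3*(1-2*nu))
K = 399 / (3*(1-2*0.3)) = 332.5 GPa
K/G = 332.5 / 153.462 = 2.167


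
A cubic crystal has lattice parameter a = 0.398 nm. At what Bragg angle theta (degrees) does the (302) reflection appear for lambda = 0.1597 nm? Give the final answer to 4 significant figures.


d = a / sqrt(h^2+k^2+l^2)
d = 0.398 / sqrt(13) = 0.110385 nm
lambda = 2*d*sin(theta)  =>  sin(theta) = lambda / (2*d)
sin(theta) = 0.1597 / (2 * 0.110385) = 0.723375
theta = 46.33 deg


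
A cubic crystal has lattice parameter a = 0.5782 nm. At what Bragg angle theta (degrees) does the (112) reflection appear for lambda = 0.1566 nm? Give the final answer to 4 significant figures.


d = a / sqrt(h^2+k^2+l^2)
d = 0.5782 / sqrt(6) = 0.236049 nm
lambda = 2*d*sin(theta)  =>  sin(theta) = lambda / (2*d)
sin(theta) = 0.1566 / (2 * 0.236049) = 0.331711
theta = 19.37 deg


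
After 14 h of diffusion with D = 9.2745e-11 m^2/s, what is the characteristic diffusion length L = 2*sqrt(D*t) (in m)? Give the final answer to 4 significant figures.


t = 14 hr = 50400 s
Diffusion length = 2*sqrt(D*t)
= 2*sqrt(9.2745e-11 * 50400)
= 4.324e-03 m


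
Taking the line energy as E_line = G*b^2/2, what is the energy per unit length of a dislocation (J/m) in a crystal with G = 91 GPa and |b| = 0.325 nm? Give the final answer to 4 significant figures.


E = G*b^2/2
b = 0.325 nm = 3.25e-10 m
G = 91 GPa = 9.1e+10 Pa
E = 0.5 * 9.1e+10 * (3.25e-10)^2
E = 4.806e-09 J/m


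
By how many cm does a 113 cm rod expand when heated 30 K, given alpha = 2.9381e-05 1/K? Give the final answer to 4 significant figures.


dL = L0 * alpha * dT
dL = 113 * 2.9381e-05 * 30
dL = 0.0996 cm


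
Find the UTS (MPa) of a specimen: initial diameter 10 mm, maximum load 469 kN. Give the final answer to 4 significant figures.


A0 = pi*(d/2)^2 = pi*(10/2)^2 = 78.5398 mm^2
UTS = F_max / A0 = 469*1000 / 78.5398
UTS = 5971 MPa


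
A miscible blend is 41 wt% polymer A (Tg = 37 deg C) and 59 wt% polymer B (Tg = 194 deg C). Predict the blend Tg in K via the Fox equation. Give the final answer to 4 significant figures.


1/Tg = w1/Tg1 + w2/Tg2 (in Kelvin)
Tg1 = 310.15 K, Tg2 = 467.15 K
1/Tg = 0.41/310.15 + 0.59/467.15
Tg = 386.9 K


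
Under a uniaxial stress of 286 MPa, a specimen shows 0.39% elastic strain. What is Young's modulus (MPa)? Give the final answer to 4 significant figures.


E = sigma / epsilon
epsilon = 0.39% = 3.9e-03
E = 286 / 3.9e-03
E = 73330 MPa


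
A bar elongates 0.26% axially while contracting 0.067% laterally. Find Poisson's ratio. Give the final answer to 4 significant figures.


nu = -epsilon_lat / epsilon_axial
Lateral strain is contraction (negative), so using magnitudes:
nu = 0.067 / 0.26
nu = 0.2577


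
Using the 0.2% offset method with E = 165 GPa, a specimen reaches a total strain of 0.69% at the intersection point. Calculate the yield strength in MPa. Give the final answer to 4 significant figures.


Offset strain = 0.002
Elastic strain at yield = total_strain - offset = 6.9e-03 - 0.002 = 4.9e-03
sigma_y = E * elastic_strain = 165000 * 4.9e-03
sigma_y = 808.5 MPa


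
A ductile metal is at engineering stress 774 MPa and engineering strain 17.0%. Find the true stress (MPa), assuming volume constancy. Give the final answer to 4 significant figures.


sigma_true = sigma_eng * (1 + epsilon_eng)
sigma_true = 774 * (1 + 0.17)
sigma_true = 905.6 MPa


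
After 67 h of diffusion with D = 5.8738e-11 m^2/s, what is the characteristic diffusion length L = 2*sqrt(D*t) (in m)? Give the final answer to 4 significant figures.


t = 67 hr = 241200 s
Diffusion length = 2*sqrt(D*t)
= 2*sqrt(5.8738e-11 * 241200)
= 7.528e-03 m


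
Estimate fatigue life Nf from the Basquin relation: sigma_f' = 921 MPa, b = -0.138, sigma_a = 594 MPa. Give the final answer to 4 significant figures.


sigma_a = sigma_f' * (2*Nf)^b
2*Nf = (sigma_a / sigma_f')^(1/b)
2*Nf = (594 / 921)^(1/-0.138)
2*Nf = 24.0016
Nf = 12 cycles


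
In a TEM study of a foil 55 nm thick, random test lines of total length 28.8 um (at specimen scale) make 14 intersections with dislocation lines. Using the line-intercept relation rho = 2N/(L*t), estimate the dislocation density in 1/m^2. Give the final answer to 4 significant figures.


rho = 2N / (L * t)
L = 28.8 um = 2.88e-05 m, t = 55 nm = 5.5e-08 m
rho = 2 * 14 / (2.88e-05 * 5.5e-08)
rho = 1.768e+13 1/m^2


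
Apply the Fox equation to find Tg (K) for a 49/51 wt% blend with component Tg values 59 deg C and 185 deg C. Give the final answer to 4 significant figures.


1/Tg = w1/Tg1 + w2/Tg2 (in Kelvin)
Tg1 = 332.15 K, Tg2 = 458.15 K
1/Tg = 0.49/332.15 + 0.51/458.15
Tg = 386.3 K


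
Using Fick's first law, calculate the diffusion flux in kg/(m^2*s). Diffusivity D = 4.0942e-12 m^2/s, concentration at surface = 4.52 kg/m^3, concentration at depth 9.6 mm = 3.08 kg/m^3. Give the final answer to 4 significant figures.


J = -D * (dC/dx) = D * (C1 - C2) / dx
J = 4.0942e-12 * (4.52 - 3.08) / 9.6e-03
J = 6.141e-10 kg/(m^2*s)


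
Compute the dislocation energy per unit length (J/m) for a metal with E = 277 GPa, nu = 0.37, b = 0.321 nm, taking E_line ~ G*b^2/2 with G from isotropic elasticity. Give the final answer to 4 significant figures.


Step 1: G = E / (2*(1+nu))
G = 277 / (2*(1+0.37)) = 101.095 GPa = 1.01095e+11 Pa
Step 2: E_line = G*b^2/2
b = 0.321 nm = 3.21e-10 m
E_line = 0.5 * 1.01095e+11 * (3.21e-10)^2 = 5.208e-09 J/m


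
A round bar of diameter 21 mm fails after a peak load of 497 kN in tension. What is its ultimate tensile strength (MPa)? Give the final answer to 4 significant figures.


A0 = pi*(d/2)^2 = pi*(21/2)^2 = 346.361 mm^2
UTS = F_max / A0 = 497*1000 / 346.361
UTS = 1435 MPa


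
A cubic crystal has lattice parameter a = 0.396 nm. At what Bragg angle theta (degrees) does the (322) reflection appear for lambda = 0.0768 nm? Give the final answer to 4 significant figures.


d = a / sqrt(h^2+k^2+l^2)
d = 0.396 / sqrt(17) = 0.0960441 nm
lambda = 2*d*sin(theta)  =>  sin(theta) = lambda / (2*d)
sin(theta) = 0.0768 / (2 * 0.0960441) = 0.399816
theta = 23.57 deg


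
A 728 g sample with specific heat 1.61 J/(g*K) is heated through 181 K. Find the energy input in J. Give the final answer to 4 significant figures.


Q = m * cp * dT
Q = 728 * 1.61 * 181
Q = 212100 J


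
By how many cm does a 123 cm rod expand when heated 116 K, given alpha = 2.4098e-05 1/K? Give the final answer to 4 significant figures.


dL = L0 * alpha * dT
dL = 123 * 2.4098e-05 * 116
dL = 0.3438 cm


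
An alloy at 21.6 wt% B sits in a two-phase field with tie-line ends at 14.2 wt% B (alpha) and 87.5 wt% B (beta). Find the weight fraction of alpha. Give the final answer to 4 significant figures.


f_alpha = (C_beta - C0) / (C_beta - C_alpha)
f_alpha = (87.5 - 21.6) / (87.5 - 14.2)
f_alpha = 0.899


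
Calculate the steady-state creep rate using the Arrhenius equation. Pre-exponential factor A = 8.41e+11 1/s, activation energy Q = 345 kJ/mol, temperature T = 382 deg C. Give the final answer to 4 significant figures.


rate = A * exp(-Q / (R*T))
T = 382 + 273.15 = 655.15 K
rate = 8.41e+11 * exp(-345e3 / (8.314 * 655.15))
rate = 2.613e-16 1/s


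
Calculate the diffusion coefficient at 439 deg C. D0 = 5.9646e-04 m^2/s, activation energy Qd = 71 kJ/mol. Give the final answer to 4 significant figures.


D = D0 * exp(-Qd / (R*T))
T = 712.15 K
D = 5.9646e-04 * exp(-71e3 / (8.314 * 712.15))
D = 3.696e-09 m^2/s


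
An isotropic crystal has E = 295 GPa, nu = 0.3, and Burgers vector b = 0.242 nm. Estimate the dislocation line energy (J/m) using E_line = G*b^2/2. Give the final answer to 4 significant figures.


Step 1: G = E / (2*(1+nu))
G = 295 / (2*(1+0.3)) = 113.462 GPa = 1.13462e+11 Pa
Step 2: E_line = G*b^2/2
b = 0.242 nm = 2.42e-10 m
E_line = 0.5 * 1.13462e+11 * (2.42e-10)^2 = 3.322e-09 J/m


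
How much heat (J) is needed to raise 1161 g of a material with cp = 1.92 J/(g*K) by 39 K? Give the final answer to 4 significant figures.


Q = m * cp * dT
Q = 1161 * 1.92 * 39
Q = 86940 J


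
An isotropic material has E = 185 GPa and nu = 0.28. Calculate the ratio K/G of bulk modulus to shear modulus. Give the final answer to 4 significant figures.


G = E / (2*(1+nu))
G = 185 / (2*(1+0.28)) = 72.2656 GPa
K = E / (3*(1-2*nu))
K = 185 / (3*(1-2*0.28)) = 140.152 GPa
K/G = 140.152 / 72.2656 = 1.939


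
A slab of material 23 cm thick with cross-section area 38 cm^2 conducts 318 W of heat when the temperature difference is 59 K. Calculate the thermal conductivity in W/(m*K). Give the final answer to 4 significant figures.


k = Q*L / (A*dT)
L = 0.23 m, A = 3.8e-03 m^2
k = 318 * 0.23 / (3.8e-03 * 59)
k = 326.2 W/(m*K)


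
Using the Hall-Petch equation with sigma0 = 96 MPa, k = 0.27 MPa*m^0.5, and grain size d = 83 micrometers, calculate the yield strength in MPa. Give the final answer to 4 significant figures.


sigma_y = sigma0 + k / sqrt(d)
d = 83 um = 8.3e-05 m
sigma_y = 96 + 0.27 / sqrt(8.3e-05)
sigma_y = 125.6 MPa


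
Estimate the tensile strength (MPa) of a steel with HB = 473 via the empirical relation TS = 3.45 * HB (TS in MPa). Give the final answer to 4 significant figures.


TS (MPa) = 3.45 * HB
TS = 3.45 * 473
TS = 1632 MPa


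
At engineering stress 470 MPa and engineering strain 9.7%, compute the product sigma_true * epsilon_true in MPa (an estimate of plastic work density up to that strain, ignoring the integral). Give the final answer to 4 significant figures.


sigma_true = sigma_eng * (1 + epsilon_eng)
sigma_true = 470 * (1 + 0.097) = 515.59 MPa
epsilon_true = ln(1 + epsilon_eng)
epsilon_true = ln(1 + 0.097) = 0.0925792
sigma_true * epsilon_true = 515.59 * 0.0925792 = 47.73 MPa


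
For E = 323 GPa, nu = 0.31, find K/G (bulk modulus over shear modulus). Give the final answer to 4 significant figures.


G = E / (2*(1+nu))
G = 323 / (2*(1+0.31)) = 123.282 GPa
K = E / (3*(1-2*nu))
K = 323 / (3*(1-2*0.31)) = 283.333 GPa
K/G = 283.333 / 123.282 = 2.298


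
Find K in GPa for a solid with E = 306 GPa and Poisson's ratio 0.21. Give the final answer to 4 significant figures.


K = E / (3*(1-2*nu))
K = 306 / (3*(1-2*0.21))
K = 175.9 GPa


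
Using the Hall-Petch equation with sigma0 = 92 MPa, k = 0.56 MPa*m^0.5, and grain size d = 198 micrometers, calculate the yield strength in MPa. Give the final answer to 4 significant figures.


sigma_y = sigma0 + k / sqrt(d)
d = 198 um = 1.98e-04 m
sigma_y = 92 + 0.56 / sqrt(1.98e-04)
sigma_y = 131.8 MPa


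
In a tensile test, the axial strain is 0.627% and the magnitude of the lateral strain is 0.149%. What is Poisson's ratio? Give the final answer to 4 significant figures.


nu = -epsilon_lat / epsilon_axial
Lateral strain is contraction (negative), so using magnitudes:
nu = 0.149 / 0.627
nu = 0.2376


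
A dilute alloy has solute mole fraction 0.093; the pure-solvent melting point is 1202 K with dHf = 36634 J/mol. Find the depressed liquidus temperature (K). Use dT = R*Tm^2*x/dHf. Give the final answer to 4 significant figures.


dT = R*Tm^2*x / dHf
dT = 8.314 * 1202^2 * 0.093 / 36634
dT = 30.4942 K
T_new = 1202 - 30.4942 = 1172 K


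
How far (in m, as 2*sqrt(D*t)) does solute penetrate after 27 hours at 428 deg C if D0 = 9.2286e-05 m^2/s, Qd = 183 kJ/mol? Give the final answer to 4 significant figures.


Step 1: D = D0 * exp(-Qd/(R*T))
T = 701.15 K
D = 9.2286e-05 * exp(-183e3 / (8.314 * 701.15)) = 2.14493e-18 m^2/s
Step 2: L = 2*sqrt(D*t)
t = 27 h = 97200 s
L = 2*sqrt(2.14493e-18 * 97200) = 9.132e-07 m


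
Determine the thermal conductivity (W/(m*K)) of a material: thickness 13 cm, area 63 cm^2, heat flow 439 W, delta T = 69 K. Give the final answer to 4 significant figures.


k = Q*L / (A*dT)
L = 0.13 m, A = 6.3e-03 m^2
k = 439 * 0.13 / (6.3e-03 * 69)
k = 131.3 W/(m*K)


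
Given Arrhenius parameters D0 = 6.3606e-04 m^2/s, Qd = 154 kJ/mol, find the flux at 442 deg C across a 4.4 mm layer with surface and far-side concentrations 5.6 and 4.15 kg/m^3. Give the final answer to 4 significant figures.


Step 1: D = D0 * exp(-Qd/(R*T))
T = 442 + 273.15 = 715.15 K
D = 6.3606e-04 * exp(-154e3 / (8.314 * 715.15)) = 3.58851e-15 m^2/s
Step 2: J = D * (C1 - C2) / dx
J = 3.58851e-15 * (5.6 - 4.15) / 4.4e-03
J = 1.183e-12 kg/(m^2*s)


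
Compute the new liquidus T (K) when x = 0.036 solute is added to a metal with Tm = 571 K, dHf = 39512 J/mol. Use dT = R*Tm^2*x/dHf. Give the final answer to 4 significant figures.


dT = R*Tm^2*x / dHf
dT = 8.314 * 571^2 * 0.036 / 39512
dT = 2.46977 K
T_new = 571 - 2.46977 = 568.5 K


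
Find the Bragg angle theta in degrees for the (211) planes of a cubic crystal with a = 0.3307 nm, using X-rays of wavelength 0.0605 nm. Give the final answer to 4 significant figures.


d = a / sqrt(h^2+k^2+l^2)
d = 0.3307 / sqrt(6) = 0.135008 nm
lambda = 2*d*sin(theta)  =>  sin(theta) = lambda / (2*d)
sin(theta) = 0.0605 / (2 * 0.135008) = 0.224061
theta = 12.95 deg


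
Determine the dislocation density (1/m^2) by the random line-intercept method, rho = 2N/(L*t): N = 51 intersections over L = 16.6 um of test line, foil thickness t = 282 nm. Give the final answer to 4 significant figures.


rho = 2N / (L * t)
L = 16.6 um = 1.66e-05 m, t = 282 nm = 2.82e-07 m
rho = 2 * 51 / (1.66e-05 * 2.82e-07)
rho = 2.179e+13 1/m^2


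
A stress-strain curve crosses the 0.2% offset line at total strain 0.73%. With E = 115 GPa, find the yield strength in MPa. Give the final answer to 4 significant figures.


Offset strain = 0.002
Elastic strain at yield = total_strain - offset = 7.3e-03 - 0.002 = 5.3e-03
sigma_y = E * elastic_strain = 115000 * 5.3e-03
sigma_y = 609.5 MPa


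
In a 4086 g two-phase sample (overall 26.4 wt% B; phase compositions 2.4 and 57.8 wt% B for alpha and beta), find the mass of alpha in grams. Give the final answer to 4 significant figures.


f_alpha = (C_beta - C0) / (C_beta - C_alpha)
f_alpha = (57.8 - 26.4) / (57.8 - 2.4) = 0.566787
m_alpha = f_alpha * m_total = 0.566787 * 4086 = 2316 g


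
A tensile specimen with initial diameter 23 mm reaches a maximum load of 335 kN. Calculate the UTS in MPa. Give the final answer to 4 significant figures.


A0 = pi*(d/2)^2 = pi*(23/2)^2 = 415.476 mm^2
UTS = F_max / A0 = 335*1000 / 415.476
UTS = 806.3 MPa


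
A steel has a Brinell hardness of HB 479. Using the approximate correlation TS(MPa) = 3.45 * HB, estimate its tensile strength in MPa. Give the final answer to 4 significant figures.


TS (MPa) = 3.45 * HB
TS = 3.45 * 479
TS = 1653 MPa


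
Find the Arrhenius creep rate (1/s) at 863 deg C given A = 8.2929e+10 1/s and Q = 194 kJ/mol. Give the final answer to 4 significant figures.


rate = A * exp(-Q / (R*T))
T = 863 + 273.15 = 1136.15 K
rate = 8.2929e+10 * exp(-194e3 / (8.314 * 1136.15))
rate = 99.82 1/s


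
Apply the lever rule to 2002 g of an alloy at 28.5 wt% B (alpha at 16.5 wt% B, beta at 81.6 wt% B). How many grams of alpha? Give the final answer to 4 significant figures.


f_alpha = (C_beta - C0) / (C_beta - C_alpha)
f_alpha = (81.6 - 28.5) / (81.6 - 16.5) = 0.815668
m_alpha = f_alpha * m_total = 0.815668 * 2002 = 1633 g


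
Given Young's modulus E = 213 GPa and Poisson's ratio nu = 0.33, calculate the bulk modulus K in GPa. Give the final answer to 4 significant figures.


K = E / (3*(1-2*nu))
K = 213 / (3*(1-2*0.33))
K = 208.8 GPa


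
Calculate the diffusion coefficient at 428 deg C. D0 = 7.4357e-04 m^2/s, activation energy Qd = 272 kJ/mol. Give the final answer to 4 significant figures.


D = D0 * exp(-Qd / (R*T))
T = 701.15 K
D = 7.4357e-04 * exp(-272e3 / (8.314 * 701.15))
D = 4.046e-24 m^2/s


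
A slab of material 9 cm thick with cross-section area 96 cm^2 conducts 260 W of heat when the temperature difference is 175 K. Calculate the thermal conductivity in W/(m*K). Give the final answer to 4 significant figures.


k = Q*L / (A*dT)
L = 0.09 m, A = 9.6e-03 m^2
k = 260 * 0.09 / (9.6e-03 * 175)
k = 13.93 W/(m*K)


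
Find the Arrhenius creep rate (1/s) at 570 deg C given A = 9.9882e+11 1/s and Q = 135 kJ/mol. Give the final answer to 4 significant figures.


rate = A * exp(-Q / (R*T))
T = 570 + 273.15 = 843.15 K
rate = 9.9882e+11 * exp(-135e3 / (8.314 * 843.15))
rate = 4322 1/s


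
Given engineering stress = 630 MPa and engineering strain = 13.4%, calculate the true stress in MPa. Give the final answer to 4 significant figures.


sigma_true = sigma_eng * (1 + epsilon_eng)
sigma_true = 630 * (1 + 0.134)
sigma_true = 714.4 MPa


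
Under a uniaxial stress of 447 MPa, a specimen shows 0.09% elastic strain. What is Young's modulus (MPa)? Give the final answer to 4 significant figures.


E = sigma / epsilon
epsilon = 0.09% = 9e-04
E = 447 / 9e-04
E = 496700 MPa


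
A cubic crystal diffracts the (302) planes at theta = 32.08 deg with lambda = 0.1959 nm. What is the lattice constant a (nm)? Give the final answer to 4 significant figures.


d = lambda / (2*sin(theta))
d = 0.1959 / (2*sin(32.08 deg))
d = 0.184428 nm
a = d * sqrt(h^2+k^2+l^2) = 0.184428 * sqrt(13)
a = 0.665 nm


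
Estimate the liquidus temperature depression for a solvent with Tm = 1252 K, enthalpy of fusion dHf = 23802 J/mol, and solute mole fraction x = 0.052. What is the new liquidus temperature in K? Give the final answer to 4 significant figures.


dT = R*Tm^2*x / dHf
dT = 8.314 * 1252^2 * 0.052 / 23802
dT = 28.4714 K
T_new = 1252 - 28.4714 = 1224 K


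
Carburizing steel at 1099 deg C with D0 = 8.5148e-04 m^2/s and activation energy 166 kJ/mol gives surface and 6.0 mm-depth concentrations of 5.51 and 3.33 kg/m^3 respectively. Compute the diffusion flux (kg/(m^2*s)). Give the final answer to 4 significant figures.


Step 1: D = D0 * exp(-Qd/(R*T))
T = 1099 + 273.15 = 1372.15 K
D = 8.5148e-04 * exp(-166e3 / (8.314 * 1372.15)) = 4.0804e-10 m^2/s
Step 2: J = D * (C1 - C2) / dx
J = 4.0804e-10 * (5.51 - 3.33) / 6e-03
J = 1.483e-07 kg/(m^2*s)


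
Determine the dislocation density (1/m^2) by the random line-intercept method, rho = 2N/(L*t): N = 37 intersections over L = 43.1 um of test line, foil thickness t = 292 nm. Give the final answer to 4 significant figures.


rho = 2N / (L * t)
L = 43.1 um = 4.31e-05 m, t = 292 nm = 2.92e-07 m
rho = 2 * 37 / (4.31e-05 * 2.92e-07)
rho = 5.88e+12 1/m^2


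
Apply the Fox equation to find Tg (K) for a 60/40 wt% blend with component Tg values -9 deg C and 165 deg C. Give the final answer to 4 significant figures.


1/Tg = w1/Tg1 + w2/Tg2 (in Kelvin)
Tg1 = 264.15 K, Tg2 = 438.15 K
1/Tg = 0.6/264.15 + 0.4/438.15
Tg = 314 K


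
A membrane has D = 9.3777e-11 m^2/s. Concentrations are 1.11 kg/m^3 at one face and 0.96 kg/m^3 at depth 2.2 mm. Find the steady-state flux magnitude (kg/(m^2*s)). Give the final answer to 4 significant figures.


J = -D * (dC/dx) = D * (C1 - C2) / dx
J = 9.3777e-11 * (1.11 - 0.96) / 2.2e-03
J = 6.394e-09 kg/(m^2*s)


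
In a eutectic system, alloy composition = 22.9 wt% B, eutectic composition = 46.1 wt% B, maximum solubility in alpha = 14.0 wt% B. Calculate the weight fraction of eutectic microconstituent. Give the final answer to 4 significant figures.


f_primary = (C_e - C0) / (C_e - C_alpha_max)
f_primary = (46.1 - 22.9) / (46.1 - 14.0)
f_primary = 0.722741
f_eutectic = 1 - 0.722741 = 0.2773


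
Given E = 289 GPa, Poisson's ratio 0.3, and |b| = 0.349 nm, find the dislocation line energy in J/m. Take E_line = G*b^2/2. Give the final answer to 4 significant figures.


Step 1: G = E / (2*(1+nu))
G = 289 / (2*(1+0.3)) = 111.154 GPa = 1.11154e+11 Pa
Step 2: E_line = G*b^2/2
b = 0.349 nm = 3.49e-10 m
E_line = 0.5 * 1.11154e+11 * (3.49e-10)^2 = 6.769e-09 J/m


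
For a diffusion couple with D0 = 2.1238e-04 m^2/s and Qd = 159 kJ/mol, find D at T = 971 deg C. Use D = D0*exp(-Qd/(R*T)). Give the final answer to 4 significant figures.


D = D0 * exp(-Qd / (R*T))
T = 1244.15 K
D = 2.1238e-04 * exp(-159e3 / (8.314 * 1244.15))
D = 4.481e-11 m^2/s


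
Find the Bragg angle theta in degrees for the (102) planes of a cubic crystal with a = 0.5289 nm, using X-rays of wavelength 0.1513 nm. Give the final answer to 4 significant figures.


d = a / sqrt(h^2+k^2+l^2)
d = 0.5289 / sqrt(5) = 0.236531 nm
lambda = 2*d*sin(theta)  =>  sin(theta) = lambda / (2*d)
sin(theta) = 0.1513 / (2 * 0.236531) = 0.319831
theta = 18.65 deg


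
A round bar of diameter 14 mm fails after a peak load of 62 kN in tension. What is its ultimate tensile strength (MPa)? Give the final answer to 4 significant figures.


A0 = pi*(d/2)^2 = pi*(14/2)^2 = 153.938 mm^2
UTS = F_max / A0 = 62*1000 / 153.938
UTS = 402.8 MPa


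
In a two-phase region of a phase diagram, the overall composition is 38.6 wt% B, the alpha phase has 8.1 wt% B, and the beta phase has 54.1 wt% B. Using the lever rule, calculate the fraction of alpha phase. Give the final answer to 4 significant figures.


f_alpha = (C_beta - C0) / (C_beta - C_alpha)
f_alpha = (54.1 - 38.6) / (54.1 - 8.1)
f_alpha = 0.337


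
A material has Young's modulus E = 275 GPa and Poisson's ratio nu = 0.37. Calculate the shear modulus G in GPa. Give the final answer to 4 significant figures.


G = E / (2*(1+nu))
G = 275 / (2*(1+0.37))
G = 100.4 GPa


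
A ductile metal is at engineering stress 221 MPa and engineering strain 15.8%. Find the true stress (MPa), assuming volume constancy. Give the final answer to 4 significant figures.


sigma_true = sigma_eng * (1 + epsilon_eng)
sigma_true = 221 * (1 + 0.158)
sigma_true = 255.9 MPa


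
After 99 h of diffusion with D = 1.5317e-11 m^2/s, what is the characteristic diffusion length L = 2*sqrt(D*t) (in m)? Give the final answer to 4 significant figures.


t = 99 hr = 356400 s
Diffusion length = 2*sqrt(D*t)
= 2*sqrt(1.5317e-11 * 356400)
= 4.673e-03 m


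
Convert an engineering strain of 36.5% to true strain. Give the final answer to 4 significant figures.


epsilon_true = ln(1 + epsilon_eng)
epsilon_true = ln(1 + 0.365)
epsilon_true = 0.3112


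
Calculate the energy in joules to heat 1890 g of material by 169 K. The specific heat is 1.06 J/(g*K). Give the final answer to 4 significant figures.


Q = m * cp * dT
Q = 1890 * 1.06 * 169
Q = 338600 J


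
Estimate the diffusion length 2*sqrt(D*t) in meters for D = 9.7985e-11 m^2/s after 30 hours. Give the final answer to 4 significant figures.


t = 30 hr = 108000 s
Diffusion length = 2*sqrt(D*t)
= 2*sqrt(9.7985e-11 * 108000)
= 6.506e-03 m


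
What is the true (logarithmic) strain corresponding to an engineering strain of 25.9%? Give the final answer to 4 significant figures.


epsilon_true = ln(1 + epsilon_eng)
epsilon_true = ln(1 + 0.259)
epsilon_true = 0.2303


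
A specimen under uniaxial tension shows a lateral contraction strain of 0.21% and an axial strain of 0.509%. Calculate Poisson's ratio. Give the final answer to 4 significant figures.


nu = -epsilon_lat / epsilon_axial
Lateral strain is contraction (negative), so using magnitudes:
nu = 0.21 / 0.509
nu = 0.4126


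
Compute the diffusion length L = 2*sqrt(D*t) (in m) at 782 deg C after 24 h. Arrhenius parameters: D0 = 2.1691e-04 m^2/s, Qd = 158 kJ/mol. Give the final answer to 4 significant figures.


Step 1: D = D0 * exp(-Qd/(R*T))
T = 1055.15 K
D = 2.1691e-04 * exp(-158e3 / (8.314 * 1055.15)) = 3.26807e-12 m^2/s
Step 2: L = 2*sqrt(D*t)
t = 24 h = 86400 s
L = 2*sqrt(3.26807e-12 * 86400) = 1.063e-03 m


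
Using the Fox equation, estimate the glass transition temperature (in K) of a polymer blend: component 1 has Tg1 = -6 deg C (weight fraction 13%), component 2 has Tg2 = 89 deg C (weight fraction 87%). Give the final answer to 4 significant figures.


1/Tg = w1/Tg1 + w2/Tg2 (in Kelvin)
Tg1 = 267.15 K, Tg2 = 362.15 K
1/Tg = 0.13/267.15 + 0.87/362.15
Tg = 346.1 K


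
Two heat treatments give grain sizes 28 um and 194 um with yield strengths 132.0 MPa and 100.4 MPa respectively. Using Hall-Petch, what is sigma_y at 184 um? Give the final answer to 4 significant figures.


sigma_y = sigma0 + k / sqrt(d)
1/sqrt(d1) = 1/sqrt(2.8e-05) = 188.982;  1/sqrt(d2) = 71.7958
k = (sigma1 - sigma2) / (1/sqrt(d1) - 1/sqrt(d2)) = (132.0 - 100.4) / (188.982 - 71.7958) = 0.269656 MPa*m^0.5
sigma0 = sigma1 - k/sqrt(d1) = 132.0 - 0.269656*188.982 = 81.0398 MPa
sigma_y(d3) = 81.0398 + 0.269656 / sqrt(1.84e-04) = 100.9 MPa


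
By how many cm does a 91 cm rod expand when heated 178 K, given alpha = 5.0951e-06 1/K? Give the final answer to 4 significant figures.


dL = L0 * alpha * dT
dL = 91 * 5.0951e-06 * 178
dL = 0.08253 cm
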